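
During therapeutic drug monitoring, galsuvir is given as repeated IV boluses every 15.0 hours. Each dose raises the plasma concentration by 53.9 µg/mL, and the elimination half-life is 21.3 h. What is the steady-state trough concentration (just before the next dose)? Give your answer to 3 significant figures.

85.7 µg/mL

k = ln 2 / 21.3 = 0.03254 h⁻¹
Fraction remaining after one interval: e^(−kτ) = e^(−0.03254 × 15.0) = 0.6138
R = 1 / (1 − 0.6138) = 2.589
Css,max = 53.9 × 2.589 = 139.6 µg/mL
Css,min = Css,max × e^(−kτ) = 139.6 × 0.6138 ≈ 85.7 µg/mL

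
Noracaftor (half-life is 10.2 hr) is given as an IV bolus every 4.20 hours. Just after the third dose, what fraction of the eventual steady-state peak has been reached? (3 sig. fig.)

0.575

k = ln 2 / 10.2 = 0.06796 hr⁻¹
f_n = 1 − e^(−nkτ) = 1 − e^(−3 × 0.06796 × 4.20) = 1 − e^(−0.8562) = 1 − 0.4248 ≈ 0.575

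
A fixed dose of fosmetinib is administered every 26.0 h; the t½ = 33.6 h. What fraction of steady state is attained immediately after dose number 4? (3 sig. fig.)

k = ln 2 / 33.6 = 0.02063 h⁻¹
f_n = 1 − e^(−nkτ) = 1 − e^(−4 × 0.02063 × 26.0) = 1 − e^(−2.145) = 1 − 0.1170 ≈ 0.883

0.883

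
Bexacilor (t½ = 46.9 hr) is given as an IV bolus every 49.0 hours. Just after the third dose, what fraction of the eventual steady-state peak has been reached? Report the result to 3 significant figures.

0.886

k = ln 2 / 46.9 = 0.01478 hr⁻¹
f_n = 1 − e^(−nkτ) = 1 − e^(−3 × 0.01478 × 49.0) = 1 − e^(−2.173) = 1 − 0.1139 ≈ 0.886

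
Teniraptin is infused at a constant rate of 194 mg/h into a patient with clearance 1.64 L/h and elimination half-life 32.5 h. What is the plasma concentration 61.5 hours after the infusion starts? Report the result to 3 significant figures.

Css = rate / CL = 194 / 1.64 = 118.3 µg/mL
k = ln 2 / 32.5 = 0.02133 h⁻¹
C(t) = Css (1 − e^(−kt)) = 118.3 × (1 − e^(−1.312)) = 118.3 × 0.7306 ≈ 86.4 µg/mL

86.4 µg/mL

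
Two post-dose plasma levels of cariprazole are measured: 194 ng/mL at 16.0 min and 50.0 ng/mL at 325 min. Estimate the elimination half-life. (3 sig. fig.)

158 minutes

k = ln(C₁/C₂) / (t₂ − t₁) = ln(194/50.0) / (325 − 16.0)
  = 1.356 / 309.0 = 0.004388 min⁻¹
t½ = ln 2 / k = ln 2 / 0.004388 ≈ 158 minutes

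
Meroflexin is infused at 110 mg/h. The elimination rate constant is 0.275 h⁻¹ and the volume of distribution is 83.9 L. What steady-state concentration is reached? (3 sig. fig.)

4.77 µg/mL

CL = k · V = 0.275 × 83.9 = 23.07 L/h
Css = rate / CL = 110 / 23.07 ≈ 4.77 µg/mL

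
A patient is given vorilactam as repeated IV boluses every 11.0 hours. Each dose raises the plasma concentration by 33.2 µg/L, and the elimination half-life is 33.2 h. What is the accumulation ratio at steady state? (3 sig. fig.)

4.87

k = ln 2 / 33.2 = 0.02088 h⁻¹
Fraction remaining after one interval: e^(−kτ) = e^(−0.02088 × 11.0) = 0.7948
R = 1 / (1 − 0.7948) = 1 / 0.2052 ≈ 4.87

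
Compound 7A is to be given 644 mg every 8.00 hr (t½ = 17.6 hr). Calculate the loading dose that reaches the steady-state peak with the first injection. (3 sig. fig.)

2380 mg

k = ln 2 / 17.6 = 0.03938 hr⁻¹
Accumulation ratio R = 1 / (1 − e^(−kτ)) = 1 / (1 − e^(−0.03938×8.00)) = 1 / (1 − 0.7297) = 3.700
Loading dose = maintenance dose × R = 644 × 3.700 ≈ 2380 mg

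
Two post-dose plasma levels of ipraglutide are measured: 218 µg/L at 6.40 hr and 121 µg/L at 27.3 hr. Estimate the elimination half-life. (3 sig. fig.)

24.6 hours

k = ln(C₁/C₂) / (t₂ − t₁) = ln(218/121) / (27.3 − 6.40)
  = 0.5887 / 20.90 = 0.02817 hr⁻¹
t½ = ln 2 / k = ln 2 / 0.02817 ≈ 24.6 hours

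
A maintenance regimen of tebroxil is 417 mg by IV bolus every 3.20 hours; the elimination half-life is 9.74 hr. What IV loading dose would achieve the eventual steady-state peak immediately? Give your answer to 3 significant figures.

k = ln 2 / 9.74 = 0.07117 hr⁻¹
Accumulation ratio R = 1 / (1 − e^(−kτ)) = 1 / (1 − e^(−0.07117×3.20)) = 1 / (1 − 0.7963) = 4.910
Loading dose = maintenance dose × R = 417 × 4.910 ≈ 2050 mg

2050 mg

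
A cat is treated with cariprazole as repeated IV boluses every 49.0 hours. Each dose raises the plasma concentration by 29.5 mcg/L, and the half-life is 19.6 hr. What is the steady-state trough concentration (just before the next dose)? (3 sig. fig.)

6.33 mcg/L

k = ln 2 / 19.6 = 0.03536 hr⁻¹
Fraction remaining after one interval: e^(−kτ) = e^(−0.03536 × 49.0) = 0.1768
R = 1 / (1 − 0.1768) = 1.215
Css,max = 29.5 × 1.215 = 35.83 mcg/L
Css,min = Css,max × e^(−kτ) = 35.83 × 0.1768 ≈ 6.33 mcg/L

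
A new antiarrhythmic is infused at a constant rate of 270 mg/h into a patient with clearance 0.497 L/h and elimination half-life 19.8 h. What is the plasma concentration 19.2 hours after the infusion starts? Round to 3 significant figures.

266 mg/L

Css = rate / CL = 270 / 0.497 = 543.3 mg/L
k = ln 2 / 19.8 = 0.03501 h⁻¹
C(t) = Css (1 − e^(−kt)) = 543.3 × (1 − e^(−0.6721)) = 543.3 × 0.4894 ≈ 266 mg/L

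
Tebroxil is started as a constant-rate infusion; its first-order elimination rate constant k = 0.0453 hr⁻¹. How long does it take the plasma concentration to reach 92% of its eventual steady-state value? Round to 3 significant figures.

55.8 hours

f = 1 − e^(−kt)  ⇒  t = −ln(1 − f) / k
t = −ln(1 − 0.92) / 0.04530 = 2.526 / 0.04530 ≈ 55.8 hours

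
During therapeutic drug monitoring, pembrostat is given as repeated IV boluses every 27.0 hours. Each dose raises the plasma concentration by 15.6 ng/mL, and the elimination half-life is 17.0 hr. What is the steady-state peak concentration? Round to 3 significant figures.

k = ln 2 / 17.0 = 0.04077 hr⁻¹
Fraction remaining after one interval: e^(−kτ) = e^(−0.04077 × 27.0) = 0.3326
R = 1 / (1 − 0.3326) = 1.498
Css,max = 15.6 × 1.498 ≈ 23.4 ng/mL

23.4 ng/mL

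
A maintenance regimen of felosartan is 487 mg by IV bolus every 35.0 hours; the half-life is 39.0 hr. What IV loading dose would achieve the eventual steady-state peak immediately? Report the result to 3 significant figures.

k = ln 2 / 39.0 = 0.01777 hr⁻¹
Accumulation ratio R = 1 / (1 − e^(−kτ)) = 1 / (1 − e^(−0.01777×35.0)) = 1 / (1 − 0.5368) = 2.159
Loading dose = maintenance dose × R = 487 × 2.159 ≈ 1050 mg

1050 mg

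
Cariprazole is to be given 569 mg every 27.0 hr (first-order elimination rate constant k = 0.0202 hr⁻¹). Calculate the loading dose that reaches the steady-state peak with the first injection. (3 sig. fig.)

Accumulation ratio R = 1 / (1 − e^(−kτ)) = 1 / (1 − e^(−0.02020×27.0)) = 1 / (1 − 0.5796) = 2.379
Loading dose = maintenance dose × R = 569 × 2.379 ≈ 1350 mg

1350 mg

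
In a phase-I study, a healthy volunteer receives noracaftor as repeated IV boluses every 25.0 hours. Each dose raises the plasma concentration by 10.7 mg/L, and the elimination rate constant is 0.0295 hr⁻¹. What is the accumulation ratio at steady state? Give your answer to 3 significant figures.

1.92

Fraction remaining after one interval: e^(−kτ) = e^(−0.02950 × 25.0) = 0.4783
R = 1 / (1 − 0.4783) = 1 / 0.5217 ≈ 1.92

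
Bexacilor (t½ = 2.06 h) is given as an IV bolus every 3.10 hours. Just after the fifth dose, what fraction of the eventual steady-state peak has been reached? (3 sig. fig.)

k = ln 2 / 2.06 = 0.3365 h⁻¹
f_n = 1 − e^(−nkτ) = 1 − e^(−5 × 0.3365 × 3.10) = 1 − e^(−5.215) = 1 − 0.005432 ≈ 0.995

0.995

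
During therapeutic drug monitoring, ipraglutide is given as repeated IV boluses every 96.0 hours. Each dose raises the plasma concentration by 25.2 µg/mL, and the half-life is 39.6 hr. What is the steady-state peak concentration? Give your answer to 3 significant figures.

31.0 µg/mL

k = ln 2 / 39.6 = 0.01750 hr⁻¹
Fraction remaining after one interval: e^(−kτ) = e^(−0.01750 × 96.0) = 0.1863
R = 1 / (1 − 0.1863) = 1.229
Css,max = 25.2 × 1.229 ≈ 31.0 µg/mL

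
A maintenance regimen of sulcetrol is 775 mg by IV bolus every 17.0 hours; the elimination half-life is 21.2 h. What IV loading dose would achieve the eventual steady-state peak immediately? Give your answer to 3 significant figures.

1820 mg

k = ln 2 / 21.2 = 0.03270 h⁻¹
Accumulation ratio R = 1 / (1 − e^(−kτ)) = 1 / (1 − e^(−0.03270×17.0)) = 1 / (1 − 0.5736) = 2.345
Loading dose = maintenance dose × R = 775 × 2.345 ≈ 1820 mg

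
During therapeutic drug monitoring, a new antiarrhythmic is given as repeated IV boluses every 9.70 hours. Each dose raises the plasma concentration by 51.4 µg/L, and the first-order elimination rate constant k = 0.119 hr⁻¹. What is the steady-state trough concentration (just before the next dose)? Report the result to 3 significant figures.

23.7 µg/L

Fraction remaining after one interval: e^(−kτ) = e^(−0.1190 × 9.70) = 0.3153
R = 1 / (1 − 0.3153) = 1.460
Css,max = 51.4 × 1.460 = 75.07 µg/L
Css,min = Css,max × e^(−kτ) = 75.07 × 0.3153 ≈ 23.7 µg/L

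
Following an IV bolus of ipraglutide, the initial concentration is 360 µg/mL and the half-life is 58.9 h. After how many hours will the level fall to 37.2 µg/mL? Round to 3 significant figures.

193 hours

k = ln 2 / 58.9 = 0.01177 h⁻¹
C(t) = C₀ e^(−kt)  ⇒  t = ln(C₀/C) / k
t = ln(360/37.2) / 0.01177 = 2.270 / 0.01177 ≈ 193 hours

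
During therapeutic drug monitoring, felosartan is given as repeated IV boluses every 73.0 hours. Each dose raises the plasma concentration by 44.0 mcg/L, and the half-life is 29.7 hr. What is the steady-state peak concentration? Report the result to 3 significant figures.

k = ln 2 / 29.7 = 0.02334 hr⁻¹
Fraction remaining after one interval: e^(−kτ) = e^(−0.02334 × 73.0) = 0.1820
R = 1 / (1 − 0.1820) = 1.223
Css,max = 44.0 × 1.223 ≈ 53.8 mcg/L

53.8 mcg/L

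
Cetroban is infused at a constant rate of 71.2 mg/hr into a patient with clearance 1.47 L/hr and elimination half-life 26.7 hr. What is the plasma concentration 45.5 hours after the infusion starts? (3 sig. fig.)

33.6 mg/L

Css = rate / CL = 71.2 / 1.47 = 48.44 mg/L
k = ln 2 / 26.7 = 0.02596 hr⁻¹
C(t) = Css (1 − e^(−kt)) = 48.44 × (1 − e^(−1.181)) = 48.44 × 0.6931 ≈ 33.6 mg/L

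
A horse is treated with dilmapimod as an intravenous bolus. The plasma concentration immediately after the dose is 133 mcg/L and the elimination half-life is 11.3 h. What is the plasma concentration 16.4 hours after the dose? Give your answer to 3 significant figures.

48.6 mcg/L

k = ln 2 / 11.3 = 0.06134 h⁻¹
C(t) = C₀ e^(−kt) = 133 × e^(−0.06134 × 16.4) = 133 × e^(−1.006) = 133 × 0.3657 ≈ 48.6 mcg/L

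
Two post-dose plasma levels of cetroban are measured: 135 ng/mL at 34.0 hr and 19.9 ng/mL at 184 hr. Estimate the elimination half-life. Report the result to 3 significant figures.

k = ln(C₁/C₂) / (t₂ − t₁) = ln(135/19.9) / (184 − 34.0)
  = 1.915 / 150.0 = 0.01276 hr⁻¹
t½ = ln 2 / k = ln 2 / 0.01276 ≈ 54.3 hours

54.3 hours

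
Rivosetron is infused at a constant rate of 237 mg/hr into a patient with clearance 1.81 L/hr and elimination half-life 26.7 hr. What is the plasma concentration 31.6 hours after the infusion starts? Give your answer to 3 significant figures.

73.3 µg/mL

Css = rate / CL = 237 / 1.81 = 130.9 µg/mL
k = ln 2 / 26.7 = 0.02596 hr⁻¹
C(t) = Css (1 − e^(−kt)) = 130.9 × (1 − e^(−0.8204)) = 130.9 × 0.5597 ≈ 73.3 µg/mL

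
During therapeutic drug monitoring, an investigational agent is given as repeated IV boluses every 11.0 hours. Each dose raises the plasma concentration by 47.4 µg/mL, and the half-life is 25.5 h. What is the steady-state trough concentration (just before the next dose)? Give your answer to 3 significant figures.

136 µg/mL

k = ln 2 / 25.5 = 0.02718 h⁻¹
Fraction remaining after one interval: e^(−kτ) = e^(−0.02718 × 11.0) = 0.7416
R = 1 / (1 − 0.7416) = 3.869
Css,max = 47.4 × 3.869 = 183.4 µg/mL
Css,min = Css,max × e^(−kτ) = 183.4 × 0.7416 ≈ 136 µg/mL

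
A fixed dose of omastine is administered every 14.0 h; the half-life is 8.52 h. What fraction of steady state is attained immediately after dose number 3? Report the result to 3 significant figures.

k = ln 2 / 8.52 = 0.08136 h⁻¹
f_n = 1 − e^(−nkτ) = 1 − e^(−3 × 0.08136 × 14.0) = 1 − e^(−3.417) = 1 − 0.03281 ≈ 0.967

0.967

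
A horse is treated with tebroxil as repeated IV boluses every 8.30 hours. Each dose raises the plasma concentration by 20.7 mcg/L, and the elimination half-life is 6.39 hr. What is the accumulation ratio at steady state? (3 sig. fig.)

k = ln 2 / 6.39 = 0.1085 hr⁻¹
Fraction remaining after one interval: e^(−kτ) = e^(−0.1085 × 8.30) = 0.4064
R = 1 / (1 − 0.4064) = 1 / 0.5936 ≈ 1.68

1.68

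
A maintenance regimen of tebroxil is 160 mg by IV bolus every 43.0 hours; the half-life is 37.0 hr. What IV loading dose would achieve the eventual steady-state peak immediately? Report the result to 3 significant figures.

289 mg

k = ln 2 / 37.0 = 0.01873 hr⁻¹
Accumulation ratio R = 1 / (1 − e^(−kτ)) = 1 / (1 − e^(−0.01873×43.0)) = 1 / (1 − 0.4468) = 1.808
Loading dose = maintenance dose × R = 160 × 1.808 ≈ 289 mg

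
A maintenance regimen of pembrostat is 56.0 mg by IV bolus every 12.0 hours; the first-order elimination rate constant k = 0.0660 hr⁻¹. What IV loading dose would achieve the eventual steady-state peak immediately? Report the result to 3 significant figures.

Accumulation ratio R = 1 / (1 − e^(−kτ)) = 1 / (1 − e^(−0.06600×12.0)) = 1 / (1 − 0.4529) = 1.828
Loading dose = maintenance dose × R = 56.0 × 1.828 ≈ 102 mg

102 mg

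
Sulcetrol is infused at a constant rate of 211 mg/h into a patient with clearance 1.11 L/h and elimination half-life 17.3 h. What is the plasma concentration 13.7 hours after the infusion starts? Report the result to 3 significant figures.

Css = rate / CL = 211 / 1.11 = 190.1 mg/L
k = ln 2 / 17.3 = 0.04007 h⁻¹
C(t) = Css (1 − e^(−kt)) = 190.1 × (1 − e^(−0.5489)) = 190.1 × 0.4224 ≈ 80.3 mg/L

80.3 mg/L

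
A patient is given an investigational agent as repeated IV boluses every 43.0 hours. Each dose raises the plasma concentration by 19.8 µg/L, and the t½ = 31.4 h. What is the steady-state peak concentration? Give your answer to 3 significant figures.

k = ln 2 / 31.4 = 0.02207 h⁻¹
Fraction remaining after one interval: e^(−kτ) = e^(−0.02207 × 43.0) = 0.3870
R = 1 / (1 − 0.3870) = 1.631
Css,max = 19.8 × 1.631 ≈ 32.3 µg/L

32.3 µg/L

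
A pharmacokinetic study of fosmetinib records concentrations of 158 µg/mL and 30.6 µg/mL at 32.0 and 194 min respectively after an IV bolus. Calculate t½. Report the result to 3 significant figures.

68.4 minutes

k = ln(C₁/C₂) / (t₂ − t₁) = ln(158/30.6) / (194 − 32.0)
  = 1.642 / 162.0 = 0.01013 min⁻¹
t½ = ln 2 / k = ln 2 / 0.01013 ≈ 68.4 minutes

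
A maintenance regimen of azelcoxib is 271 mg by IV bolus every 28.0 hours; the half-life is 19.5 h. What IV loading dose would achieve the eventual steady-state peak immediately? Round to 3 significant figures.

k = ln 2 / 19.5 = 0.03555 h⁻¹
Accumulation ratio R = 1 / (1 − e^(−kτ)) = 1 / (1 − e^(−0.03555×28.0)) = 1 / (1 − 0.3696) = 1.586
Loading dose = maintenance dose × R = 271 × 1.586 ≈ 430 mg

430 mg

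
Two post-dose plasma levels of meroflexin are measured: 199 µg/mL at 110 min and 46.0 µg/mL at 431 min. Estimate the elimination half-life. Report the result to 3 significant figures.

152 minutes

k = ln(C₁/C₂) / (t₂ − t₁) = ln(199/46.0) / (431 − 110)
  = 1.465 / 321.0 = 0.004563 min⁻¹
t½ = ln 2 / k = ln 2 / 0.004563 ≈ 152 minutes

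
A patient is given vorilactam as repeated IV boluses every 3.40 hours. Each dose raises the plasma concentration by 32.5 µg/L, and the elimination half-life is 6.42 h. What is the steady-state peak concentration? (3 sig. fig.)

106 µg/L

k = ln 2 / 6.42 = 0.1080 h⁻¹
Fraction remaining after one interval: e^(−kτ) = e^(−0.1080 × 3.40) = 0.6927
R = 1 / (1 − 0.6927) = 3.255
Css,max = 32.5 × 3.255 ≈ 106 µg/L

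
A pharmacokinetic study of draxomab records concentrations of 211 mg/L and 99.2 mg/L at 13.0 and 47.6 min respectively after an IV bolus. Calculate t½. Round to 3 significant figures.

31.8 minutes

k = ln(C₁/C₂) / (t₂ − t₁) = ln(211/99.2) / (47.6 − 13.0)
  = 0.7547 / 34.60 = 0.02181 min⁻¹
t½ = ln 2 / k = ln 2 / 0.02181 ≈ 31.8 minutes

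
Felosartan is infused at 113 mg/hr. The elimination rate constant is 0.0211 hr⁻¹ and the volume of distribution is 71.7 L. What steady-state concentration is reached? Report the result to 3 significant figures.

74.7 µg/mL

CL = k · V = 0.0211 × 71.7 = 1.513 L/hr
Css = rate / CL = 113 / 1.513 ≈ 74.7 µg/mL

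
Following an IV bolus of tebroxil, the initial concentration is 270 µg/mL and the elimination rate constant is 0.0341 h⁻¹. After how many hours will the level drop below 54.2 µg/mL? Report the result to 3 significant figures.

47.1 hours

C(t) = C₀ e^(−kt)  ⇒  t = ln(C₀/C) / k
t = ln(270/54.2) / 0.03410 = 1.606 / 0.03410 ≈ 47.1 hours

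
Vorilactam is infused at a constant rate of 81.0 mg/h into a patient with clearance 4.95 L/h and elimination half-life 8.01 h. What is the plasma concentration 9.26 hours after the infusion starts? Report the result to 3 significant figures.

9.02 µg/mL

Css = rate / CL = 81.0 / 4.95 = 16.36 µg/mL
k = ln 2 / 8.01 = 0.08654 h⁻¹
C(t) = Css (1 − e^(−kt)) = 16.36 × (1 − e^(−0.8013)) = 16.36 × 0.5513 ≈ 9.02 µg/mL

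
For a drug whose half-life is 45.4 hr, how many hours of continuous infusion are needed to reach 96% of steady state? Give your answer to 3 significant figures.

k = ln 2 / 45.4 = 0.01527 hr⁻¹
f = 1 − e^(−kt)  ⇒  t = −ln(1 − f) / k
t = −ln(1 − 0.96) / 0.01527 = 3.219 / 0.01527 ≈ 211 hours

211 hours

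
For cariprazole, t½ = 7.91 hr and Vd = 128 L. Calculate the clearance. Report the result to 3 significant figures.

11.2 L/hr

k = ln 2 / t½ = ln 2 / 7.91 = 0.08763 hr⁻¹
CL = k · V = 0.08763 × 128 ≈ 11.2 L/hr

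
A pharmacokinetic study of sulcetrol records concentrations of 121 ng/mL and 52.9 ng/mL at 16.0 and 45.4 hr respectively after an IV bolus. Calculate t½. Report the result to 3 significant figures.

24.6 hours

k = ln(C₁/C₂) / (t₂ − t₁) = ln(121/52.9) / (45.4 − 16.0)
  = 0.8274 / 29.40 = 0.02814 hr⁻¹
t½ = ln 2 / k = ln 2 / 0.02814 ≈ 24.6 hours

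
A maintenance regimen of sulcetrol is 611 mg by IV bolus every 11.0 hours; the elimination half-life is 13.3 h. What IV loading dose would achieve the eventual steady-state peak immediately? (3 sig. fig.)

k = ln 2 / 13.3 = 0.05212 h⁻¹
Accumulation ratio R = 1 / (1 − e^(−kτ)) = 1 / (1 − e^(−0.05212×11.0)) = 1 / (1 − 0.5637) = 2.292
Loading dose = maintenance dose × R = 611 × 2.292 ≈ 1400 mg

1400 mg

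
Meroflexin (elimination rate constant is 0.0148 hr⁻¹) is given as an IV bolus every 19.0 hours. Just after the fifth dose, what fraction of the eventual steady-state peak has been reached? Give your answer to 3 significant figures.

f_n = 1 − e^(−nkτ) = 1 − e^(−5 × 0.01480 × 19.0) = 1 − e^(−1.406) = 1 − 0.2451 ≈ 0.755

0.755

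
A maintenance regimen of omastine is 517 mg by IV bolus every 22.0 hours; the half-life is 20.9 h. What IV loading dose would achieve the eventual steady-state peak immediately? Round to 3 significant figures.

k = ln 2 / 20.9 = 0.03316 h⁻¹
Accumulation ratio R = 1 / (1 − e^(−kτ)) = 1 / (1 − e^(−0.03316×22.0)) = 1 / (1 − 0.4821) = 1.931
Loading dose = maintenance dose × R = 517 × 1.931 ≈ 998 mg

998 mg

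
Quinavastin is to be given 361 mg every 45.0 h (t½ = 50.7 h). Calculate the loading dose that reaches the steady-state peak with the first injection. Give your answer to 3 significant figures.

k = ln 2 / 50.7 = 0.01367 h⁻¹
Accumulation ratio R = 1 / (1 − e^(−kτ)) = 1 / (1 − e^(−0.01367×45.0)) = 1 / (1 − 0.5405) = 2.176
Loading dose = maintenance dose × R = 361 × 2.176 ≈ 786 mg

786 mg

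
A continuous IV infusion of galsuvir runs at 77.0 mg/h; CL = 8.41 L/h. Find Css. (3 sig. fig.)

Css = infusion rate / CL = 77.0 / 8.41 ≈ 9.16 mg/L

9.16 mg/L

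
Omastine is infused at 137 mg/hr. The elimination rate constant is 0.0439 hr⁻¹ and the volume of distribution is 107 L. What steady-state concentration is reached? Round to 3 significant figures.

CL = k · V = 0.0439 × 107 = 4.697 L/hr
Css = rate / CL = 137 / 4.697 ≈ 29.2 mg/L

29.2 mg/L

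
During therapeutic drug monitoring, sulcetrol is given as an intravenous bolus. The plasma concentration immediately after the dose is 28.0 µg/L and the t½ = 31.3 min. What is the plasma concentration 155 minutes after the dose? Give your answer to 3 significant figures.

k = ln 2 / 31.3 = 0.02215 min⁻¹
155 min is 4.952 half-lives, so C = 28.0 × (1/2)^4.952 = 28.0 × 0.03231 ≈ 0.905 µg/L

0.905 µg/L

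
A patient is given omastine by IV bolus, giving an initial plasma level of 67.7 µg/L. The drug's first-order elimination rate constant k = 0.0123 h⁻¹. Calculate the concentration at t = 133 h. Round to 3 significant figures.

13.2 µg/L

C(t) = C₀ e^(−kt) = 67.7 × e^(−0.01230 × 133) = 67.7 × e^(−1.636) = 67.7 × 0.1948 ≈ 13.2 µg/L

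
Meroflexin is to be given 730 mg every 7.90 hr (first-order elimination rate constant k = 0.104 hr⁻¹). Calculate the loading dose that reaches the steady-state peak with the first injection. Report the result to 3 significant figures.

Accumulation ratio R = 1 / (1 − e^(−kτ)) = 1 / (1 − e^(−0.1040×7.90)) = 1 / (1 − 0.4397) = 1.785
Loading dose = maintenance dose × R = 730 × 1.785 ≈ 1300 mg

1300 mg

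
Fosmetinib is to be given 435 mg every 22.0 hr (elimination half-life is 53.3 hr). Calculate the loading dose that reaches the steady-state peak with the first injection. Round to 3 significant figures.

k = ln 2 / 53.3 = 0.01300 hr⁻¹
Accumulation ratio R = 1 / (1 − e^(−kτ)) = 1 / (1 − e^(−0.01300×22.0)) = 1 / (1 − 0.7512) = 4.019
Loading dose = maintenance dose × R = 435 × 4.019 ≈ 1750 mg

1750 mg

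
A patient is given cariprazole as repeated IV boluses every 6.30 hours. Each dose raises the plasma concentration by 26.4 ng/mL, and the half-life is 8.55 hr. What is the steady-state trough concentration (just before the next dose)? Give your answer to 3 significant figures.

k = ln 2 / 8.55 = 0.08107 hr⁻¹
Fraction remaining after one interval: e^(−kτ) = e^(−0.08107 × 6.30) = 0.6001
R = 1 / (1 − 0.6001) = 2.500
Css,max = 26.4 × 2.500 = 66.01 ng/mL
Css,min = Css,max × e^(−kτ) = 66.01 × 0.6001 ≈ 39.6 ng/mL

39.6 ng/mL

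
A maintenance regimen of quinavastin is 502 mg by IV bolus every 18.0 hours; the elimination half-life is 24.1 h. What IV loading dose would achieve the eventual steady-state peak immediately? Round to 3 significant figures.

k = ln 2 / 24.1 = 0.02876 h⁻¹
Accumulation ratio R = 1 / (1 − e^(−kτ)) = 1 / (1 − e^(−0.02876×18.0)) = 1 / (1 − 0.5959) = 2.475
Loading dose = maintenance dose × R = 502 × 2.475 ≈ 1240 mg

1240 mg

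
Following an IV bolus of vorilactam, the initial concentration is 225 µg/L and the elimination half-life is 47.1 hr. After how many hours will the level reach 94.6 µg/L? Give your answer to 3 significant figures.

58.9 hours

k = ln 2 / 47.1 = 0.01472 hr⁻¹
C(t) = C₀ e^(−kt)  ⇒  t = ln(C₀/C) / k
t = ln(225/94.6) / 0.01472 = 0.8664 / 0.01472 ≈ 58.9 hours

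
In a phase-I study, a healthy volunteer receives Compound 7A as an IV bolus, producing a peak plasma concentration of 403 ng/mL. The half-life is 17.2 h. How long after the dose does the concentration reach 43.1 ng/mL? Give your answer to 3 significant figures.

55.5 hours

k = ln 2 / 17.2 = 0.04030 h⁻¹
C(t) = C₀ e^(−kt)  ⇒  t = ln(C₀/C) / k
t = ln(403/43.1) / 0.04030 = 2.235 / 0.04030 ≈ 55.5 hours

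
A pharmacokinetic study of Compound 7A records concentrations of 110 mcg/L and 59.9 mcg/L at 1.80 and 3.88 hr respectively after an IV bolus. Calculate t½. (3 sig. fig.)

2.37 hours

k = ln(C₁/C₂) / (t₂ − t₁) = ln(110/59.9) / (3.88 − 1.80)
  = 0.6078 / 2.080 = 0.2922 hr⁻¹
t½ = ln 2 / k = ln 2 / 0.2922 ≈ 2.37 hours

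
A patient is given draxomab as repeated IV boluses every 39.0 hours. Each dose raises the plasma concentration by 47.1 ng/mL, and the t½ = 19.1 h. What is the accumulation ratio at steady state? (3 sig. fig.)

k = ln 2 / 19.1 = 0.03629 h⁻¹
Fraction remaining after one interval: e^(−kτ) = e^(−0.03629 × 39.0) = 0.2428
R = 1 / (1 − 0.2428) = 1 / 0.7572 ≈ 1.32

1.32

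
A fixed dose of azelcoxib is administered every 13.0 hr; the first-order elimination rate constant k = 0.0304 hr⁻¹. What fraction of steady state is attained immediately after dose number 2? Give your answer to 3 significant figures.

f_n = 1 − e^(−nkτ) = 1 − e^(−2 × 0.03040 × 13.0) = 1 − e^(−0.7904) = 1 − 0.4537 ≈ 0.546

0.546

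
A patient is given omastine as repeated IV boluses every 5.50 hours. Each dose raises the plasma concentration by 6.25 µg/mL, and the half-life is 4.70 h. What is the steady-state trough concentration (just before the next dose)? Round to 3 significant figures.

k = ln 2 / 4.70 = 0.1475 h⁻¹
Fraction remaining after one interval: e^(−kτ) = e^(−0.1475 × 5.50) = 0.4444
R = 1 / (1 − 0.4444) = 1.800
Css,max = 6.25 × 1.800 = 11.25 µg/mL
Css,min = Css,max × e^(−kτ) = 11.25 × 0.4444 ≈ 5.00 µg/mL

5.00 µg/mL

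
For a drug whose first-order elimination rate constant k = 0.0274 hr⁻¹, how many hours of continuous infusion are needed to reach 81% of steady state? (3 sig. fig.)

f = 1 − e^(−kt)  ⇒  t = −ln(1 − f) / k
t = −ln(1 − 0.81) / 0.02740 = 1.661 / 0.02740 ≈ 60.6 hours

60.6 hours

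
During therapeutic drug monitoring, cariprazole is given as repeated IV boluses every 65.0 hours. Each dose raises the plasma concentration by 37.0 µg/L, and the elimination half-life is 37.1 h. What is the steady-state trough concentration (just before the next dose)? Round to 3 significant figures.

k = ln 2 / 37.1 = 0.01868 h⁻¹
Fraction remaining after one interval: e^(−kτ) = e^(−0.01868 × 65.0) = 0.2969
R = 1 / (1 − 0.2969) = 1.422
Css,max = 37.0 × 1.422 = 52.62 µg/L
Css,min = Css,max × e^(−kτ) = 52.62 × 0.2969 ≈ 15.6 µg/L

15.6 µg/L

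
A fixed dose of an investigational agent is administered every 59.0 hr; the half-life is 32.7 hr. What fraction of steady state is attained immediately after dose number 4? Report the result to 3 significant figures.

k = ln 2 / 32.7 = 0.02120 hr⁻¹
f_n = 1 − e^(−nkτ) = 1 − e^(−4 × 0.02120 × 59.0) = 1 − e^(−5.003) = 1 − 0.006721 ≈ 0.993

0.993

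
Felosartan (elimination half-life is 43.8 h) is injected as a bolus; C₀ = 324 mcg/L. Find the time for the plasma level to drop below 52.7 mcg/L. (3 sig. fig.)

k = ln 2 / 43.8 = 0.01583 h⁻¹
C(t) = C₀ e^(−kt)  ⇒  t = ln(C₀/C) / k
t = ln(324/52.7) / 0.01583 = 1.816 / 0.01583 ≈ 115 hours

115 hours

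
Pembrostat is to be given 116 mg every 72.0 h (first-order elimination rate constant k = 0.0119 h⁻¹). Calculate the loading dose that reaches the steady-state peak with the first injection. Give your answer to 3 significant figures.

202 mg

Accumulation ratio R = 1 / (1 − e^(−kτ)) = 1 / (1 − e^(−0.01190×72.0)) = 1 / (1 − 0.4245) = 1.738
Loading dose = maintenance dose × R = 116 × 1.738 ≈ 202 mg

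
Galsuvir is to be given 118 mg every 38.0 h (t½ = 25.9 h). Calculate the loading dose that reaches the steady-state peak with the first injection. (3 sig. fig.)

k = ln 2 / 25.9 = 0.02676 h⁻¹
Accumulation ratio R = 1 / (1 − e^(−kτ)) = 1 / (1 − e^(−0.02676×38.0)) = 1 / (1 − 0.3617) = 1.567
Loading dose = maintenance dose × R = 118 × 1.567 ≈ 185 mg

185 mg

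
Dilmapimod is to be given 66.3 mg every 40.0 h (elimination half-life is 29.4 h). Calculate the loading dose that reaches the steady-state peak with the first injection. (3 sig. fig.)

k = ln 2 / 29.4 = 0.02358 h⁻¹
Accumulation ratio R = 1 / (1 − e^(−kτ)) = 1 / (1 − e^(−0.02358×40.0)) = 1 / (1 − 0.3894) = 1.638
Loading dose = maintenance dose × R = 66.3 × 1.638 ≈ 109 mg

109 mg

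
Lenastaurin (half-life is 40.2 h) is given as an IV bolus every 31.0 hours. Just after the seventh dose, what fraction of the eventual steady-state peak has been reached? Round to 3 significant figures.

0.976

k = ln 2 / 40.2 = 0.01724 h⁻¹
f_n = 1 − e^(−nkτ) = 1 − e^(−7 × 0.01724 × 31.0) = 1 − e^(−3.742) = 1 − 0.02372 ≈ 0.976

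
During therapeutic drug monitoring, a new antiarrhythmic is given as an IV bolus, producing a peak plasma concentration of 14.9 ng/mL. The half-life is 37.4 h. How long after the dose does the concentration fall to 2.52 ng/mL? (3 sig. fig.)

95.9 hours

k = ln 2 / 37.4 = 0.01853 h⁻¹
C(t) = C₀ e^(−kt)  ⇒  t = ln(C₀/C) / k
t = ln(14.9/2.52) / 0.01853 = 1.777 / 0.01853 ≈ 95.9 hours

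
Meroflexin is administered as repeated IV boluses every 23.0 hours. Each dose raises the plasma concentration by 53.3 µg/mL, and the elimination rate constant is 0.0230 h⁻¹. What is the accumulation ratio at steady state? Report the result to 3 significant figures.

Fraction remaining after one interval: e^(−kτ) = e^(−0.02300 × 23.0) = 0.5892
R = 1 / (1 − 0.5892) = 1 / 0.4108 ≈ 2.43

2.43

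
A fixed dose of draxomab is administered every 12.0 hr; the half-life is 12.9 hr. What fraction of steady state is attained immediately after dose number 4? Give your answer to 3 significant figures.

0.924

k = ln 2 / 12.9 = 0.05373 hr⁻¹
f_n = 1 − e^(−nkτ) = 1 − e^(−4 × 0.05373 × 12.0) = 1 − e^(−2.579) = 1 − 0.07584 ≈ 0.924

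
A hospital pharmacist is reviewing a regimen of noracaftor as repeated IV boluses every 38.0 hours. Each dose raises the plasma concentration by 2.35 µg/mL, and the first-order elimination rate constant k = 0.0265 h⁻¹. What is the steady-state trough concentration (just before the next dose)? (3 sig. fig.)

1.35 µg/mL

Fraction remaining after one interval: e^(−kτ) = e^(−0.02650 × 38.0) = 0.3653
R = 1 / (1 − 0.3653) = 1.576
Css,max = 2.35 × 1.576 = 3.703 µg/mL
Css,min = Css,max × e^(−kτ) = 3.703 × 0.3653 ≈ 1.35 µg/mL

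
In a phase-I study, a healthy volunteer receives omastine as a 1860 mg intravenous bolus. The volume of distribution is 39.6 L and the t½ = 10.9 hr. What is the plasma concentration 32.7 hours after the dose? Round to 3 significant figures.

5.87 mg/L

C₀ = dose / V = 1860 / 39.6 = 46.97 mg/L
k = ln 2 / 10.9 = 0.06359 hr⁻¹
C(t) = C₀ e^(−kt) = 46.97 × e^(−0.06359 × 32.7) = 46.97 × e^(−2.079) = 46.97 × 0.1250 ≈ 5.87 mg/L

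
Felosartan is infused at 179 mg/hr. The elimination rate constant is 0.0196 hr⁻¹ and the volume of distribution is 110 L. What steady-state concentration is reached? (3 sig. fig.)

83.0 µg/mL

CL = k · V = 0.0196 × 110 = 2.156 L/hr
Css = rate / CL = 179 / 2.156 ≈ 83.0 µg/mL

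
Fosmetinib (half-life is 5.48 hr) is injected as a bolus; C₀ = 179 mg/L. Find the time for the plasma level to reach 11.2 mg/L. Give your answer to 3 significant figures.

k = ln 2 / 5.48 = 0.1265 hr⁻¹
C(t) = C₀ e^(−kt)  ⇒  t = ln(C₀/C) / k
t = ln(179/11.2) / 0.1265 = 2.771 / 0.1265 ≈ 21.9 hours

21.9 hours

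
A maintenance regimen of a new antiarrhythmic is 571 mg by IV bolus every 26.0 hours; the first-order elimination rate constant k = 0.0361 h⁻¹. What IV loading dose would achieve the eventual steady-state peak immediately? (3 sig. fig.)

938 mg

Accumulation ratio R = 1 / (1 − e^(−kτ)) = 1 / (1 − e^(−0.03610×26.0)) = 1 / (1 − 0.3912) = 1.643
Loading dose = maintenance dose × R = 571 × 1.643 ≈ 938 mg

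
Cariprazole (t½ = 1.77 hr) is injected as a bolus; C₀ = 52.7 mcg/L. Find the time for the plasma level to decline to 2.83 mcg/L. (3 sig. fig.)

k = ln 2 / 1.77 = 0.3916 hr⁻¹
C(t) = C₀ e^(−kt)  ⇒  t = ln(C₀/C) / k
t = ln(52.7/2.83) / 0.3916 = 2.924 / 0.3916 ≈ 7.47 hours

7.47 hours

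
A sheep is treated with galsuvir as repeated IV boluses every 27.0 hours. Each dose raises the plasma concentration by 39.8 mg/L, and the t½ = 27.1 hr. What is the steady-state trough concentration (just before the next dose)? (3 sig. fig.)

k = ln 2 / 27.1 = 0.02558 hr⁻¹
Fraction remaining after one interval: e^(−kτ) = e^(−0.02558 × 27.0) = 0.5013
R = 1 / (1 − 0.5013) = 2.005
Css,max = 39.8 × 2.005 = 79.80 mg/L
Css,min = Css,max × e^(−kτ) = 79.80 × 0.5013 ≈ 40.0 mg/L

40.0 mg/L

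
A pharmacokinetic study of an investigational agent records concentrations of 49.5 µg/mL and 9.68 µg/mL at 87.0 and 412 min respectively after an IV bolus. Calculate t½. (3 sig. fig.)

138 minutes

k = ln(C₁/C₂) / (t₂ − t₁) = ln(49.5/9.68) / (412 − 87.0)
  = 1.632 / 325.0 = 0.005021 min⁻¹
t½ = ln 2 / k = ln 2 / 0.005021 ≈ 138 minutes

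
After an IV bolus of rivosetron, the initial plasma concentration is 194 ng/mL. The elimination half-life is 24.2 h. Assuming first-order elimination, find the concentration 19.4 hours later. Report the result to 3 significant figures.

111 ng/mL

k = ln 2 / 24.2 = 0.02864 h⁻¹
19.4 h is 0.8017 half-lives, so C = 194 × (1/2)^0.8017 = 194 × 0.5737 ≈ 111 ng/mL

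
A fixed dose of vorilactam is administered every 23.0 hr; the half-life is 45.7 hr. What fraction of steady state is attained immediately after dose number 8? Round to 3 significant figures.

0.939

k = ln 2 / 45.7 = 0.01517 hr⁻¹
f_n = 1 − e^(−nkτ) = 1 − e^(−8 × 0.01517 × 23.0) = 1 − e^(−2.791) = 1 − 0.06137 ≈ 0.939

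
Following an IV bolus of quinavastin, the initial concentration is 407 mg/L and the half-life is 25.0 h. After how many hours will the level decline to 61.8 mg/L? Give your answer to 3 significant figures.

k = ln 2 / 25.0 = 0.02773 h⁻¹
C(t) = C₀ e^(−kt)  ⇒  t = ln(C₀/C) / k
t = ln(407/61.8) / 0.02773 = 1.885 / 0.02773 ≈ 68.0 hours

68.0 hours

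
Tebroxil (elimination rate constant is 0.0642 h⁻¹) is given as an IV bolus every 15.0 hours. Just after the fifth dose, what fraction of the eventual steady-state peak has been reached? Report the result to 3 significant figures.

f_n = 1 − e^(−nkτ) = 1 − e^(−5 × 0.06420 × 15.0) = 1 − e^(−4.815) = 1 − 0.008107 ≈ 0.992

0.992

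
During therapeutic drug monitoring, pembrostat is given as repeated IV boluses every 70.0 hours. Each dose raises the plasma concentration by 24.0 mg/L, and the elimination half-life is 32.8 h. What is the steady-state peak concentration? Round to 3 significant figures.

k = ln 2 / 32.8 = 0.02113 h⁻¹
Fraction remaining after one interval: e^(−kτ) = e^(−0.02113 × 70.0) = 0.2278
R = 1 / (1 − 0.2278) = 1.295
Css,max = 24.0 × 1.295 ≈ 31.1 mg/L

31.1 mg/L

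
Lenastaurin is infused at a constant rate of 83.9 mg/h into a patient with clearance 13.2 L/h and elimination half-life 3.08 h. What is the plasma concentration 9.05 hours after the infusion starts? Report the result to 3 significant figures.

5.53 mg/L

Css = rate / CL = 83.9 / 13.2 = 6.356 mg/L
k = ln 2 / 3.08 = 0.2250 h⁻¹
C(t) = Css (1 − e^(−kt)) = 6.356 × (1 − e^(−2.037)) = 6.356 × 0.8695 ≈ 5.53 mg/L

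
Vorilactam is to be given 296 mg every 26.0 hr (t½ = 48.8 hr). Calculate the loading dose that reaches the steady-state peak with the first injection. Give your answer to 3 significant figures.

959 mg

k = ln 2 / 48.8 = 0.01420 hr⁻¹
Accumulation ratio R = 1 / (1 − e^(−kτ)) = 1 / (1 − e^(−0.01420×26.0)) = 1 / (1 − 0.6912) = 3.239
Loading dose = maintenance dose × R = 296 × 3.239 ≈ 959 mg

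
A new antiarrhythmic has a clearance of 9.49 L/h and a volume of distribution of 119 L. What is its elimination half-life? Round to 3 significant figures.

k = CL / V = 9.49 / 119 = 0.07975 h⁻¹
t½ = ln 2 / k = ln 2 / 0.07975 ≈ 8.69 hours

8.69 hours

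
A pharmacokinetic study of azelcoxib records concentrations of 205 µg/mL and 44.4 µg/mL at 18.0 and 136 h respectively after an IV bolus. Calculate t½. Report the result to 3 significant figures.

53.5 hours

k = ln(C₁/C₂) / (t₂ − t₁) = ln(205/44.4) / (136 − 18.0)
  = 1.530 / 118.0 = 0.01296 h⁻¹
t½ = ln 2 / k = ln 2 / 0.01296 ≈ 53.5 hours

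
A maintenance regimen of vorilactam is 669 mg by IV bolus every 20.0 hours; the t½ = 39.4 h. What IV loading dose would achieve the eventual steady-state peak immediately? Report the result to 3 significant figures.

k = ln 2 / 39.4 = 0.01759 h⁻¹
Accumulation ratio R = 1 / (1 − e^(−kτ)) = 1 / (1 − e^(−0.01759×20.0)) = 1 / (1 − 0.7034) = 3.371
Loading dose = maintenance dose × R = 669 × 3.371 ≈ 2260 mg

2260 mg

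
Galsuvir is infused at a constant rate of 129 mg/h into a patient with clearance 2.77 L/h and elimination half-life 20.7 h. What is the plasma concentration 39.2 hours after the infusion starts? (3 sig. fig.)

34.0 µg/mL

Css = rate / CL = 129 / 2.77 = 46.57 µg/mL
k = ln 2 / 20.7 = 0.03349 h⁻¹
C(t) = Css (1 − e^(−kt)) = 46.57 × (1 − e^(−1.313)) = 46.57 × 0.7309 ≈ 34.0 µg/mL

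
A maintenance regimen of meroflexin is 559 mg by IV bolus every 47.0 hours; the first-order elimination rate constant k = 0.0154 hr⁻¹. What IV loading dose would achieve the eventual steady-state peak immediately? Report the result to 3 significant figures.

Accumulation ratio R = 1 / (1 − e^(−kτ)) = 1 / (1 − e^(−0.01540×47.0)) = 1 / (1 − 0.4849) = 1.941
Loading dose = maintenance dose × R = 559 × 1.941 ≈ 1090 mg

1090 mg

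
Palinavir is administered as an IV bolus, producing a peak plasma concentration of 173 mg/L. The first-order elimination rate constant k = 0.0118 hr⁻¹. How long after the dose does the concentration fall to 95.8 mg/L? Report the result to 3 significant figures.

50.1 hours

C(t) = C₀ e^(−kt)  ⇒  t = ln(C₀/C) / k
t = ln(173/95.8) / 0.01180 = 0.5910 / 0.01180 ≈ 50.1 hours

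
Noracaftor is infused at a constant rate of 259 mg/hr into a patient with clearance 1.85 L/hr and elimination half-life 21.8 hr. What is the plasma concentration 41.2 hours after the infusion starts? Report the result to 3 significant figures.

102 mg/L

Css = rate / CL = 259 / 1.85 = 140.0 mg/L
k = ln 2 / 21.8 = 0.03180 hr⁻¹
C(t) = Css (1 − e^(−kt)) = 140.0 × (1 − e^(−1.310)) = 140.0 × 0.7302 ≈ 102 mg/L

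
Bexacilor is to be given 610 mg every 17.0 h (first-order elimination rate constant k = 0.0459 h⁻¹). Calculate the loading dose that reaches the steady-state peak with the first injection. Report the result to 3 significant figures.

1130 mg

Accumulation ratio R = 1 / (1 − e^(−kτ)) = 1 / (1 − e^(−0.04590×17.0)) = 1 / (1 − 0.4583) = 1.846
Loading dose = maintenance dose × R = 610 × 1.846 ≈ 1130 mg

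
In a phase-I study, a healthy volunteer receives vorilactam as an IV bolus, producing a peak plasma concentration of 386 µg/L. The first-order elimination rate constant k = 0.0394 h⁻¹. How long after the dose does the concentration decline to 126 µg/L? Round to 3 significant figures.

28.4 hours

C(t) = C₀ e^(−kt)  ⇒  t = ln(C₀/C) / k
t = ln(386/126) / 0.03940 = 1.120 / 0.03940 ≈ 28.4 hours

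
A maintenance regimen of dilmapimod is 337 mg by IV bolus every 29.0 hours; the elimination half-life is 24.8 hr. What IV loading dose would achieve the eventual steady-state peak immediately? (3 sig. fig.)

k = ln 2 / 24.8 = 0.02795 hr⁻¹
Accumulation ratio R = 1 / (1 − e^(−kτ)) = 1 / (1 − e^(−0.02795×29.0)) = 1 / (1 − 0.4446) = 1.801
Loading dose = maintenance dose × R = 337 × 1.801 ≈ 607 mg

607 mg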